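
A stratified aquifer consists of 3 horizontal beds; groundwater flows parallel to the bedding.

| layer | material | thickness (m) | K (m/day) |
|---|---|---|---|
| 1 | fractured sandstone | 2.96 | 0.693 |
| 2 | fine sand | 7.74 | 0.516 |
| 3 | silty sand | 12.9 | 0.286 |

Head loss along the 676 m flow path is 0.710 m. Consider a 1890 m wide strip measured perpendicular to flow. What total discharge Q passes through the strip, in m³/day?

19.3

Flow is parallel to layering, so each bed carries its own Darcy discharge and the transmissivities add.
Σ(K_i·b_i) = 0.693×2.96 + 0.516×7.74 + 0.286×12.9 = 9.735 m²/day.
Hydraulic gradient i = Δh / L = 0.710 / 676 = 0.001050.
Q = Σ(K_i·b_i) · W · i = 9.735 × 1890 × 0.001050 = 19.32 m³/day.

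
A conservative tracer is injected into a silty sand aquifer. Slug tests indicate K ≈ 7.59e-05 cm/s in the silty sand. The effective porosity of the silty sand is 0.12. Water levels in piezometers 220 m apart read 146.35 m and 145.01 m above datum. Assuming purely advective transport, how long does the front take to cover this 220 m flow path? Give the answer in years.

Convert K: 7.59e-05 cm/s × 864 = 0.06558 m/day.
Hydraulic gradient i = (146.35 − 145.01) / 220 = 1.34 / 220 = 0.006091.
Darcy flux q = K · i = 0.06558 × 0.006091 = 0.0003994 m/day.
Seepage velocity v = q / n_e = 0.0003994 / 0.12 = 0.003329 m/day.
Travel time t = L / v = 220 / 0.003329 = 66095 days = 181.0 years.

181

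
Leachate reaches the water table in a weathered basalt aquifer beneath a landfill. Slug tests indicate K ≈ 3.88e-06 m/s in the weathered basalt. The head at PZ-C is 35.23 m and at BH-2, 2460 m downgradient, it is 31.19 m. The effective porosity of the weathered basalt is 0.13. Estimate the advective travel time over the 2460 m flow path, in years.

Convert K: 3.88e-06 m/s × 86400 = 0.3352 m/day.
Hydraulic gradient i = (35.23 − 31.19) / 2460 = 4.04 / 2460 = 0.001642.
Darcy flux q = K · i = 0.3352 × 0.001642 = 0.0005505 m/day.
Seepage velocity v = q / n_e = 0.0005505 / 0.13 = 0.004235 m/day.
Travel time t = L / v = 2460 / 0.004235 = 5.809e+05 days = 1590 years.

1590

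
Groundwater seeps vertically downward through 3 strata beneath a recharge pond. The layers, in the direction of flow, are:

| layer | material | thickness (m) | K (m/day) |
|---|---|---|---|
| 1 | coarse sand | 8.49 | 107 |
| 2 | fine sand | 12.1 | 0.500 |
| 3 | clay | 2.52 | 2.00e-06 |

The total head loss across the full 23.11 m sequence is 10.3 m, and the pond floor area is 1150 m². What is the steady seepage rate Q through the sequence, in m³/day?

0.00940

Flow is perpendicular to layering, so the layers act in series and the equivalent K is the thickness-weighted harmonic mean.
Total thickness L = 8.49 + 12.1 + 2.52 = 23.11 m.
Σ(b_i/K_i) = 8.49/107 + 12.1/0.500 + 2.52/2.00e-06 = 1.260e+06 d.
K_eq = L / Σ(b_i/K_i) = 23.11 / 1.260e+06 = 1.834e-05 m/day.
Q = K_eq · A · (Δh/L) = 1.834e-05 × 1150 × (10.3/23.11) = 0.009401 m³/day.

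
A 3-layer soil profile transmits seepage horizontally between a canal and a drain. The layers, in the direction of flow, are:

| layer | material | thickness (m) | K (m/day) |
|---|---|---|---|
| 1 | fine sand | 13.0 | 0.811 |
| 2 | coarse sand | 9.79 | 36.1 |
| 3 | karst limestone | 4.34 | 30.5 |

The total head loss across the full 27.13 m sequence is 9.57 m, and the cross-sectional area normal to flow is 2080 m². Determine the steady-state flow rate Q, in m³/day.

1210

Flow is perpendicular to layering, so the layers act in series and the equivalent K is the thickness-weighted harmonic mean.
Total thickness L = 13.0 + 9.79 + 4.34 = 27.13 m.
Σ(b_i/K_i) = 13.0/0.811 + 9.79/36.1 + 4.34/30.5 = 16.44 d.
K_eq = L / Σ(b_i/K_i) = 27.13 / 16.44 = 1.650 m/day.
Q = K_eq · A · (Δh/L) = 1.650 × 2080 × (9.57/27.13) = 1211 m³/day.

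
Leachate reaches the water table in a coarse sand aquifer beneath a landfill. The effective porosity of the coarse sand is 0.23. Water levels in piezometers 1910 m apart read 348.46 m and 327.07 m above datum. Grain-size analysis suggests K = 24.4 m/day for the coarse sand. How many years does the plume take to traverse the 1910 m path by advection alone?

4.40

Hydraulic gradient i = (348.46 − 327.07) / 1910 = 21.39 / 1910 = 0.01120.
Darcy flux q = K · i = 24.40 × 0.01120 = 0.2733 m/day.
Seepage velocity v = q / n_e = 0.2733 / 0.23 = 1.188 m/day.
Travel time t = L / v = 1910 / 1.188 = 1608 days = 4.402 years.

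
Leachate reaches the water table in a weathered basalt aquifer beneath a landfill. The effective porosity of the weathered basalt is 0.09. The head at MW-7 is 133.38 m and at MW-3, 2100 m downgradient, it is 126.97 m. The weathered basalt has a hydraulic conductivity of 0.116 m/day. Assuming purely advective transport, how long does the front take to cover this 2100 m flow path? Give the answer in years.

1460

Hydraulic gradient i = (133.38 − 126.97) / 2100 = 6.41 / 2100 = 0.003052.
Darcy flux q = K · i = 0.1160 × 0.003052 = 0.0003541 m/day.
Seepage velocity v = q / n_e = 0.0003541 / 0.09 = 0.003934 m/day.
Travel time t = L / v = 2100 / 0.003934 = 5.338e+05 days = 1461 years.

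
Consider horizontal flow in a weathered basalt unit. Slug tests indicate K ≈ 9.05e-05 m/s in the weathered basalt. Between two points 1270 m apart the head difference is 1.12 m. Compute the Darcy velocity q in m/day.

Convert K: 9.05e-05 m/s × 86400 = 7.819 m/day.
Hydraulic gradient i = Δh / L = 1.12 / 1270 = 0.0008819.
Specific discharge q = K · i = 7.819 × 0.0008819 = 0.006896 m/day.

0.00690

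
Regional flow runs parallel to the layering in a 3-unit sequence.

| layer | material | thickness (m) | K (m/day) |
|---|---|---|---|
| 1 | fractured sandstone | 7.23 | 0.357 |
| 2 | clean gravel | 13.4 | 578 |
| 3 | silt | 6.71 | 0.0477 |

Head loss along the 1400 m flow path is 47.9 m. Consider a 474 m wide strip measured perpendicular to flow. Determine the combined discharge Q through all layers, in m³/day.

126000

Flow is parallel to layering, so each bed carries its own Darcy discharge and the transmissivities add.
Σ(K_i·b_i) = 0.357×7.23 + 578×13.4 + 0.0477×6.71 = 7748 m²/day.
Hydraulic gradient i = Δh / L = 47.9 / 1400 = 0.03421.
Q = Σ(K_i·b_i) · W · i = 7748 × 474 × 0.03421 = 1.257e+05 m³/day.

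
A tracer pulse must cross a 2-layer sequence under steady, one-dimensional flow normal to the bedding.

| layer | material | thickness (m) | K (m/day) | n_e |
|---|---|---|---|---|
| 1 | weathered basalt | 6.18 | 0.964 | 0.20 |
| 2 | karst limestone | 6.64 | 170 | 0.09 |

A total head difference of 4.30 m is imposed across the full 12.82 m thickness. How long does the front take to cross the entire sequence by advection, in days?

With flow normal to the layers, continuity requires the same specific discharge q through every layer.
Σ(b_i/K_i) = 6.18/0.964 + 6.64/170 = 6.450 d.
q = Δh / Σ(b_i/K_i) = 4.30 / 6.450 = 0.6667 m/day.
In each layer the seepage velocity is v_i = q/n_i, so the layer transit time is t_i = b_i·n_i / q:
  layer 1 (weathered basalt): t_1 = 6.18 × 0.20 / 0.6667 = 1.854 d
  layer 2 (karst limestone): t_2 = 6.64 × 0.09 / 0.6667 = 0.8964 d
Total t = Σ t_i = 2.750 days.

2.75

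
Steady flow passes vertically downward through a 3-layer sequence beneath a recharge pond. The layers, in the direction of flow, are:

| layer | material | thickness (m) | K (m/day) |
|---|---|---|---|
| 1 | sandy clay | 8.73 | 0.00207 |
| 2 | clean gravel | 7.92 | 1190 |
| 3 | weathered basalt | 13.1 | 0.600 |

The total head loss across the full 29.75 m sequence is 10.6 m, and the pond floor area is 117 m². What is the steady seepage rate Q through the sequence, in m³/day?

0.293

Flow is perpendicular to layering, so the layers act in series and the equivalent K is the thickness-weighted harmonic mean.
Total thickness L = 8.73 + 7.92 + 13.1 = 29.75 m.
Σ(b_i/K_i) = 8.73/0.00207 + 7.92/1190 + 13.1/0.600 = 4239 d.
K_eq = L / Σ(b_i/K_i) = 29.75 / 4239 = 0.007018 m/day.
Q = K_eq · A · (Δh/L) = 0.007018 × 117 × (10.6/29.75) = 0.2926 m³/day.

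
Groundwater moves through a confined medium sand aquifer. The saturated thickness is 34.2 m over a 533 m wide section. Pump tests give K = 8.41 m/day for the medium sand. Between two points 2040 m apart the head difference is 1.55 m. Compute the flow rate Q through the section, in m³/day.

116

Cross-sectional area A = 533 × 34.2 = 18229 m².
Hydraulic gradient i = Δh / L = 1.55 / 2040 = 0.0007598.
Darcy's law: Q = K · A · i = 8.410 × 18229 × 0.0007598 = 116.5 m³/day.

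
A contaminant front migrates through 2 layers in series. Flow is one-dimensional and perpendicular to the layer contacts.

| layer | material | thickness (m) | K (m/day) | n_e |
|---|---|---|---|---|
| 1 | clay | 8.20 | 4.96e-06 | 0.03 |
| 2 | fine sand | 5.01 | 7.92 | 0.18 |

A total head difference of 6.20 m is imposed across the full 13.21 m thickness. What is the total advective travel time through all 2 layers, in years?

With flow normal to the layers, continuity requires the same specific discharge q through every layer.
Σ(b_i/K_i) = 8.20/4.96e-06 + 5.01/7.92 = 1.653e+06 d.
q = Δh / Σ(b_i/K_i) = 6.20 / 1.653e+06 = 3.750e-06 m/day.
In each layer the seepage velocity is v_i = q/n_i, so the layer transit time is t_i = b_i·n_i / q:
  layer 1 (clay): t_1 = 8.20 × 0.03 / 3.750e-06 = 65596 d
  layer 2 (fine sand): t_2 = 5.01 × 0.18 / 3.750e-06 = 2.405e+05 d
Total t = Σ t_i = 3.061e+05 days = 837.9 years.

838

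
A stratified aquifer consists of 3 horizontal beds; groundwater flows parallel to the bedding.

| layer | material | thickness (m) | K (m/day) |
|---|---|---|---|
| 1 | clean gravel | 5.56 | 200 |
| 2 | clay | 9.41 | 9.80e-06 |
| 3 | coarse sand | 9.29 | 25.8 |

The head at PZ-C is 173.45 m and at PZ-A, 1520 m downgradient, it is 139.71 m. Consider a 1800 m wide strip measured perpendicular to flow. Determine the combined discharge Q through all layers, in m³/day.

54000

Flow is parallel to layering, so each bed carries its own Darcy discharge and the transmissivities add.
Σ(K_i·b_i) = 200×5.56 + 9.80e-06×9.41 + 25.8×9.29 = 1352 m²/day.
Hydraulic gradient i = (173.45 − 139.71) / 1520 = 33.74 / 1520 = 0.02220.
Q = Σ(K_i·b_i) · W · i = 1352 × 1800 × 0.02220 = 54007 m³/day.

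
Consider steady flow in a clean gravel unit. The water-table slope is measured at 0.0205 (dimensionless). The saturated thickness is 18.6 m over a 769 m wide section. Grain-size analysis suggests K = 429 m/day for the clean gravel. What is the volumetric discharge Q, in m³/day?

Cross-sectional area A = 769 × 18.6 = 14303 m².
Hydraulic gradient i = 0.0205.
Darcy's law: Q = K · A · i = 429.0 × 14303 × 0.02050 = 1.258e+05 m³/day.

126000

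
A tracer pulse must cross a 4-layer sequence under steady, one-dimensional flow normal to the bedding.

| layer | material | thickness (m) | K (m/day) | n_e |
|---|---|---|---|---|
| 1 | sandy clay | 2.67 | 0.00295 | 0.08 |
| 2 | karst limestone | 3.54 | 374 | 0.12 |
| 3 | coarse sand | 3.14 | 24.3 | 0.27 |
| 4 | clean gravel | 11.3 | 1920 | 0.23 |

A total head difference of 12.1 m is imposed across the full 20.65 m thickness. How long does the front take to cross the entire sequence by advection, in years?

0.837

With flow normal to the layers, continuity requires the same specific discharge q through every layer.
Σ(b_i/K_i) = 2.67/0.00295 + 3.54/374 + 3.14/24.3 + 11.3/1920 = 905.2 d.
q = Δh / Σ(b_i/K_i) = 12.1 / 905.2 = 0.01337 m/day.
In each layer the seepage velocity is v_i = q/n_i, so the layer transit time is t_i = b_i·n_i / q:
  layer 1 (sandy clay): t_1 = 2.67 × 0.08 / 0.01337 = 15.98 d
  layer 2 (karst limestone): t_2 = 3.54 × 0.12 / 0.01337 = 31.78 d
  layer 3 (coarse sand): t_3 = 3.14 × 0.27 / 0.01337 = 63.43 d
  layer 4 (clean gravel): t_4 = 11.3 × 0.23 / 0.01337 = 194.4 d
Total t = Σ t_i = 305.6 days = 0.8368 years.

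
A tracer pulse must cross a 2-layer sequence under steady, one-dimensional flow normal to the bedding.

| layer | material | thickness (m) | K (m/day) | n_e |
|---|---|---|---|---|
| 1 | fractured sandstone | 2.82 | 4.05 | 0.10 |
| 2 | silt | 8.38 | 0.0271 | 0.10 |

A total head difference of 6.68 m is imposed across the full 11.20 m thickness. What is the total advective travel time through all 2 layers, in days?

52.0

With flow normal to the layers, continuity requires the same specific discharge q through every layer.
Σ(b_i/K_i) = 2.82/4.05 + 8.38/0.0271 = 309.9 d.
q = Δh / Σ(b_i/K_i) = 6.68 / 309.9 = 0.02155 m/day.
In each layer the seepage velocity is v_i = q/n_i, so the layer transit time is t_i = b_i·n_i / q:
  layer 1 (fractured sandstone): t_1 = 2.82 × 0.10 / 0.02155 = 13.08 d
  layer 2 (silt): t_2 = 8.38 × 0.10 / 0.02155 = 38.88 d
Total t = Σ t_i = 51.96 days.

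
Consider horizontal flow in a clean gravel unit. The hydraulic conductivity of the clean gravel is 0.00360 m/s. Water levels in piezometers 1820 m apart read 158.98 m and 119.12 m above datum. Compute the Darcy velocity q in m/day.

Convert K: 0.00360 m/s × 86400 = 311.0 m/day.
Hydraulic gradient i = (158.98 − 119.12) / 1820 = 39.86 / 1820 = 0.02190.
Specific discharge q = K · i = 311.0 × 0.02190 = 6.812 m/day.

6.81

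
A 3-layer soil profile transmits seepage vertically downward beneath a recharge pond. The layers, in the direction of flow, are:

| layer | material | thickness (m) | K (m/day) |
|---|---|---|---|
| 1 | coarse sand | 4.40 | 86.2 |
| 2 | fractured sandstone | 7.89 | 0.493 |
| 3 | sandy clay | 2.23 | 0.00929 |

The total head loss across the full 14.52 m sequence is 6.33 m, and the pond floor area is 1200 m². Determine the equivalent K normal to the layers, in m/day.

Flow is perpendicular to layering, so the layers act in series and the equivalent K is the thickness-weighted harmonic mean.
Total thickness L = 4.40 + 7.89 + 2.23 = 14.52 m.
Σ(b_i/K_i) = 4.40/86.2 + 7.89/0.493 + 2.23/0.00929 = 256.1 d.
K_eq = L / Σ(b_i/K_i) = 14.52 / 256.1 = 0.05670 m/day.

0.0567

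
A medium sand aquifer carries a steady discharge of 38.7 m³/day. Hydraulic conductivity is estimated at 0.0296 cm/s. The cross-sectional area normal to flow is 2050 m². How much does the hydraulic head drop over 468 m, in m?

Convert K: 0.0296 cm/s × 864 = 25.57 m/day.
From Q = K·A·i, i = Q / (K·A) = 38.7 / (25.57 × 2050) = 0.0007382.
Head loss Δh = i · L = 0.0007382 × 468 = 0.3455 m.

0.345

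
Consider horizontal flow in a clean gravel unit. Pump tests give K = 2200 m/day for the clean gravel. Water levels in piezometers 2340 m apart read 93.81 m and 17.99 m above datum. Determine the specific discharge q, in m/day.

Hydraulic gradient i = (93.81 − 17.99) / 2340 = 75.82 / 2340 = 0.03240.
Specific discharge q = K · i = 2200 × 0.03240 = 71.28 m/day.

71.3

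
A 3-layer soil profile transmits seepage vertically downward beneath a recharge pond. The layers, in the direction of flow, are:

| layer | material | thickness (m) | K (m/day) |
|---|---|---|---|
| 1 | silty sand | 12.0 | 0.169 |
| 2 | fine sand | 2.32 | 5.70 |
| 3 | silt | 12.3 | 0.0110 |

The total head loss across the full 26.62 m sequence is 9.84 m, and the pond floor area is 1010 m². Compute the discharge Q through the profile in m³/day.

8.35

Flow is perpendicular to layering, so the layers act in series and the equivalent K is the thickness-weighted harmonic mean.
Total thickness L = 12.0 + 2.32 + 12.3 = 26.62 m.
Σ(b_i/K_i) = 12.0/0.169 + 2.32/5.70 + 12.3/0.0110 = 1190 d.
K_eq = L / Σ(b_i/K_i) = 26.62 / 1190 = 0.02238 m/day.
Q = K_eq · A · (Δh/L) = 0.02238 × 1010 × (9.84/26.62) = 8.354 m³/day.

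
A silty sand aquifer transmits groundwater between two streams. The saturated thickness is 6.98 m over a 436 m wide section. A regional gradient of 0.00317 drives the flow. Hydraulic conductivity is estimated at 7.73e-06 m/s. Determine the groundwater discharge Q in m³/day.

6.44

Convert K: 7.73e-06 m/s × 86400 = 0.6679 m/day.
Cross-sectional area A = 436 × 6.98 = 3043 m².
Hydraulic gradient i = 0.00317.
Darcy's law: Q = K · A · i = 0.6679 × 3043 × 0.003170 = 6.443 m³/day.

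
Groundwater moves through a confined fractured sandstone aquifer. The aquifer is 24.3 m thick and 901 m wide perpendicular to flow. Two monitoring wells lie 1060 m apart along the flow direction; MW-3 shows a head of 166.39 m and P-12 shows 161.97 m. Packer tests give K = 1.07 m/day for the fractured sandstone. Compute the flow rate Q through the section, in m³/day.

97.7

Cross-sectional area A = 901 × 24.3 = 21894 m².
Hydraulic gradient i = (166.39 − 161.97) / 1060 = 4.42 / 1060 = 0.004170.
Darcy's law: Q = K · A · i = 1.070 × 21894 × 0.004170 = 97.69 m³/day.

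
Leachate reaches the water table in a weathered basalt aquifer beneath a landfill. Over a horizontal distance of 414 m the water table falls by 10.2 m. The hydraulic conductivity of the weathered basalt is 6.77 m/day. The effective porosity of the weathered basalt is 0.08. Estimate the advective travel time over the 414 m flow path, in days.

199

Hydraulic gradient i = Δh / L = 10.2 / 414 = 0.02464.
Darcy flux q = K · i = 6.770 × 0.02464 = 0.1668 m/day.
Seepage velocity v = q / n_e = 0.1668 / 0.08 = 2.085 m/day.
Travel time t = L / v = 414 / 2.085 = 198.6 days.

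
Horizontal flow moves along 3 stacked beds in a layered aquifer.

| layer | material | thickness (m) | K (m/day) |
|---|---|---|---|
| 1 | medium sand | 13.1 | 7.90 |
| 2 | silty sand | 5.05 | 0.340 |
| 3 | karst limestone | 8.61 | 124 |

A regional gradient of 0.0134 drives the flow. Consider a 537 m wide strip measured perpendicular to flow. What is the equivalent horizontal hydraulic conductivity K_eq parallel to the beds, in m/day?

Flow is parallel to layering, so each bed carries its own Darcy discharge and the transmissivities add.
Σ(K_i·b_i) = 7.90×13.1 + 0.340×5.05 + 124×8.61 = 1173 m²/day.
Total thickness b = 26.76 m, so K_eq = Σ(K_i·b_i)/b = 43.83 m/day.

43.8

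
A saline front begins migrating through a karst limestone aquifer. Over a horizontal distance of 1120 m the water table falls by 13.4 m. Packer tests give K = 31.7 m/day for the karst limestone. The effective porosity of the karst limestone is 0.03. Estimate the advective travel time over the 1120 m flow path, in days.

88.6

Hydraulic gradient i = Δh / L = 13.4 / 1120 = 0.01196.
Darcy flux q = K · i = 31.70 × 0.01196 = 0.3793 m/day.
Seepage velocity v = q / n_e = 0.3793 / 0.03 = 12.64 m/day.
Travel time t = L / v = 1120 / 12.64 = 88.59 days.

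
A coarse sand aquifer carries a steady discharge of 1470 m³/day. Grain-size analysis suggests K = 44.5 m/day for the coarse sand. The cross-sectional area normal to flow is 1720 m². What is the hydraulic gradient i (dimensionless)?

0.0192

From Q = K·A·i, i = Q / (K·A) = 1470 / (44.50 × 1720) = 0.01921.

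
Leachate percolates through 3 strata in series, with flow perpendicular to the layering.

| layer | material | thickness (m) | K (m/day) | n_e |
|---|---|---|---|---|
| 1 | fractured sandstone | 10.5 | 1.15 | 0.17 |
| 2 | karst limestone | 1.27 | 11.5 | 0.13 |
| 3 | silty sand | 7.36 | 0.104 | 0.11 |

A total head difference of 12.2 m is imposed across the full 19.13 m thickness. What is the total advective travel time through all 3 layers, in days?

18.1

With flow normal to the layers, continuity requires the same specific discharge q through every layer.
Σ(b_i/K_i) = 10.5/1.15 + 1.27/11.5 + 7.36/0.104 = 80.01 d.
q = Δh / Σ(b_i/K_i) = 12.2 / 80.01 = 0.1525 m/day.
In each layer the seepage velocity is v_i = q/n_i, so the layer transit time is t_i = b_i·n_i / q:
  layer 1 (fractured sandstone): t_1 = 10.5 × 0.17 / 0.1525 = 11.71 d
  layer 2 (karst limestone): t_2 = 1.27 × 0.13 / 0.1525 = 1.083 d
  layer 3 (silty sand): t_3 = 7.36 × 0.11 / 0.1525 = 5.310 d
Total t = Σ t_i = 18.10 days.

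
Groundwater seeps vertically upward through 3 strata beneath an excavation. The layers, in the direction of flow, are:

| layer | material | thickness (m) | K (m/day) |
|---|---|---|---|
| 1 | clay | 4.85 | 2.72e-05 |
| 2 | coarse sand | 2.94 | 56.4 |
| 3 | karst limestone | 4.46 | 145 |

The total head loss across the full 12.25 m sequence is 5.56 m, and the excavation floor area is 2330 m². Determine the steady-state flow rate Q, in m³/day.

0.0727

Flow is perpendicular to layering, so the layers act in series and the equivalent K is the thickness-weighted harmonic mean.
Total thickness L = 4.85 + 2.94 + 4.46 = 12.25 m.
Σ(b_i/K_i) = 4.85/2.72e-05 + 2.94/56.4 + 4.46/145 = 1.783e+05 d.
K_eq = L / Σ(b_i/K_i) = 12.25 / 1.783e+05 = 6.870e-05 m/day.
Q = K_eq · A · (Δh/L) = 6.870e-05 × 2330 × (5.56/12.25) = 0.07265 m³/day.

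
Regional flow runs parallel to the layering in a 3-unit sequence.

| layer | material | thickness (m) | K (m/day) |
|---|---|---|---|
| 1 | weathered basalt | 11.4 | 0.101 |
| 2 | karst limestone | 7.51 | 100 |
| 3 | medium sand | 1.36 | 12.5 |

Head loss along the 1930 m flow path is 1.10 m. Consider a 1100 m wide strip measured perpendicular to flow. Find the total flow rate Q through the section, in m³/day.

Flow is parallel to layering, so each bed carries its own Darcy discharge and the transmissivities add.
Σ(K_i·b_i) = 0.101×11.4 + 100×7.51 + 12.5×1.36 = 769.2 m²/day.
Hydraulic gradient i = Δh / L = 1.10 / 1930 = 0.0005699.
Q = Σ(K_i·b_i) · W · i = 769.2 × 1100 × 0.0005699 = 482.2 m³/day.

482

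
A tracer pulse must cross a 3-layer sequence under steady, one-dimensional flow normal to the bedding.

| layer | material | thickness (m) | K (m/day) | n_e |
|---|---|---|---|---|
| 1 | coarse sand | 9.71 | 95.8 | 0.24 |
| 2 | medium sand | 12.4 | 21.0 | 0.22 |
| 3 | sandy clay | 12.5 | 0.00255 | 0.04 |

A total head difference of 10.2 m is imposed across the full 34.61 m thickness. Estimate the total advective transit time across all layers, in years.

7.31

With flow normal to the layers, continuity requires the same specific discharge q through every layer.
Σ(b_i/K_i) = 9.71/95.8 + 12.4/21.0 + 12.5/0.00255 = 4903 d.
q = Δh / Σ(b_i/K_i) = 10.2 / 4903 = 0.002081 m/day.
In each layer the seepage velocity is v_i = q/n_i, so the layer transit time is t_i = b_i·n_i / q:
  layer 1 (coarse sand): t_1 = 9.71 × 0.24 / 0.002081 = 1120 d
  layer 2 (medium sand): t_2 = 12.4 × 0.22 / 0.002081 = 1311 d
  layer 3 (sandy clay): t_3 = 12.5 × 0.04 / 0.002081 = 240.3 d
Total t = Σ t_i = 2672 days = 7.315 years.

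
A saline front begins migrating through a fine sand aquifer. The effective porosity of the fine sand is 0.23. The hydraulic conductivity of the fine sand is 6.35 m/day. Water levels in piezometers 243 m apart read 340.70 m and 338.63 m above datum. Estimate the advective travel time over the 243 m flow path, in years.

2.83

Hydraulic gradient i = (340.70 − 338.63) / 243 = 2.07 / 243 = 0.008519.
Darcy flux q = K · i = 6.350 × 0.008519 = 0.05409 m/day.
Seepage velocity v = q / n_e = 0.05409 / 0.23 = 0.2352 m/day.
Travel time t = L / v = 243 / 0.2352 = 1033 days = 2.829 years.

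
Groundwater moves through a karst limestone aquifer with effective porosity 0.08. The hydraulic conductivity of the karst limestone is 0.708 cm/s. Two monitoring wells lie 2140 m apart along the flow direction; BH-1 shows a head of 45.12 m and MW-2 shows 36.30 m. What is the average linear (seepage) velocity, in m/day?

31.5

Convert K: 0.708 cm/s × 864 = 611.7 m/day.
Hydraulic gradient i = (45.12 − 36.30) / 2140 = 8.82 / 2140 = 0.004121.
Darcy flux q = K · i = 611.7 × 0.004121 = 2.521 m/day.
Seepage velocity v = q / n_e = 2.521 / 0.08 = 31.51 m/day.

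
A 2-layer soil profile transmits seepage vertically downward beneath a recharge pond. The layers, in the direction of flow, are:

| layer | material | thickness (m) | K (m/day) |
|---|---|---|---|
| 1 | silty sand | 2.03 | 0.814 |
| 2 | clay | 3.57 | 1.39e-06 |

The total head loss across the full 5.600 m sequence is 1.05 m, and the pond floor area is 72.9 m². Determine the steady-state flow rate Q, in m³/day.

2.98e-05

Flow is perpendicular to layering, so the layers act in series and the equivalent K is the thickness-weighted harmonic mean.
Total thickness L = 2.03 + 3.57 = 5.600 m.
Σ(b_i/K_i) = 2.03/0.814 + 3.57/1.39e-06 = 2.568e+06 d.
K_eq = L / Σ(b_i/K_i) = 5.600 / 2.568e+06 = 2.180e-06 m/day.
Q = K_eq · A · (Δh/L) = 2.180e-06 × 72.9 × (1.05/5.600) = 2.980e-05 m³/day.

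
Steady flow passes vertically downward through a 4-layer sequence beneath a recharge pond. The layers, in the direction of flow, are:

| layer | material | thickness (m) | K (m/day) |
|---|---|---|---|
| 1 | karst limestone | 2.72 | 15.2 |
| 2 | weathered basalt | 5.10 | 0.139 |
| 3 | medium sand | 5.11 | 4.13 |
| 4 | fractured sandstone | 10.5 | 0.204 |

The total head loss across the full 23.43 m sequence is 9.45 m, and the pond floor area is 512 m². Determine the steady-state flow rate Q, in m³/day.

Flow is perpendicular to layering, so the layers act in series and the equivalent K is the thickness-weighted harmonic mean.
Total thickness L = 2.72 + 5.10 + 5.11 + 10.5 = 23.43 m.
Σ(b_i/K_i) = 2.72/15.2 + 5.10/0.139 + 5.11/4.13 + 10.5/0.204 = 89.58 d.
K_eq = L / Σ(b_i/K_i) = 23.43 / 89.58 = 0.2616 m/day.
Q = K_eq · A · (Δh/L) = 0.2616 × 512 × (9.45/23.43) = 54.01 m³/day.

54.0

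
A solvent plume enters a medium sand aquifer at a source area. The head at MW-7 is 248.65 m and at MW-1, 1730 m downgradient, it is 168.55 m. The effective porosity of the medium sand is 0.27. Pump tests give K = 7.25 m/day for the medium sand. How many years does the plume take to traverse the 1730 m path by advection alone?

3.81

Hydraulic gradient i = (248.65 − 168.55) / 1730 = 80.1 / 1730 = 0.04630.
Darcy flux q = K · i = 7.250 × 0.04630 = 0.3357 m/day.
Seepage velocity v = q / n_e = 0.3357 / 0.27 = 1.243 m/day.
Travel time t = L / v = 1730 / 1.243 = 1392 days = 3.810 years.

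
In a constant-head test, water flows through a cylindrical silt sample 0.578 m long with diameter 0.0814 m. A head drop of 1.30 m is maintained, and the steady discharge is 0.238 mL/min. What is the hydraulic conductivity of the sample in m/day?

0.0293

Cross-sectional area A = π·(d/2)² = π × (0.0814/2)² = 0.005204 m².
Convert discharge: 0.238 mL/min = 3.967e-09 m³/s.
Darcy's law rearranged: K = Q·L / (A·Δh) = 3.967e-09 × 0.578 / (0.005204 × 1.30) = 3.389e-07 m/s = 0.02928 m/day.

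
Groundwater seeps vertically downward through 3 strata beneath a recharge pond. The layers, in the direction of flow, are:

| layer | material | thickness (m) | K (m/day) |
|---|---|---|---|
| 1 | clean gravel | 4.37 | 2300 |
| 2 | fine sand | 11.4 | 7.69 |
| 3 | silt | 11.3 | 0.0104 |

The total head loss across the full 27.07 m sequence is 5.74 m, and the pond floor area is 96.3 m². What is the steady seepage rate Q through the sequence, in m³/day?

0.508

Flow is perpendicular to layering, so the layers act in series and the equivalent K is the thickness-weighted harmonic mean.
Total thickness L = 4.37 + 11.4 + 11.3 = 27.07 m.
Σ(b_i/K_i) = 4.37/2300 + 11.4/7.69 + 11.3/0.0104 = 1088 d.
K_eq = L / Σ(b_i/K_i) = 27.07 / 1088 = 0.02488 m/day.
Q = K_eq · A · (Δh/L) = 0.02488 × 96.3 × (5.74/27.07) = 0.5080 m³/day.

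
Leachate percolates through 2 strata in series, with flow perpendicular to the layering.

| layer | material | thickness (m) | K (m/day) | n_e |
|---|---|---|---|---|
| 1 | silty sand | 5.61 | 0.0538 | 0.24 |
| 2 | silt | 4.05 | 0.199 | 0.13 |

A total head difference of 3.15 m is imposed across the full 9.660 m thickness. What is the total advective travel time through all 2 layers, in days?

With flow normal to the layers, continuity requires the same specific discharge q through every layer.
Σ(b_i/K_i) = 5.61/0.0538 + 4.05/0.199 = 124.6 d.
q = Δh / Σ(b_i/K_i) = 3.15 / 124.6 = 0.02528 m/day.
In each layer the seepage velocity is v_i = q/n_i, so the layer transit time is t_i = b_i·n_i / q:
  layer 1 (silty sand): t_1 = 5.61 × 0.24 / 0.02528 = 53.27 d
  layer 2 (silt): t_2 = 4.05 × 0.13 / 0.02528 = 20.83 d
Total t = Σ t_i = 74.10 days.

74.1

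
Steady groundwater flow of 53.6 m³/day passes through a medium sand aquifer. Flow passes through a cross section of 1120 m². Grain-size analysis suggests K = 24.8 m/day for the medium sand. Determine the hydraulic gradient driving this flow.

0.00193

From Q = K·A·i, i = Q / (K·A) = 53.6 / (24.80 × 1120) = 0.001930.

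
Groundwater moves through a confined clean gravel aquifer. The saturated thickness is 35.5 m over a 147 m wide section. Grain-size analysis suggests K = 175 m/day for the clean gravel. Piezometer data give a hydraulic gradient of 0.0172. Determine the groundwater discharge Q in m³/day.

Cross-sectional area A = 147 × 35.5 = 5218 m².
Hydraulic gradient i = 0.0172.
Darcy's law: Q = K · A · i = 175.0 × 5218 × 0.01720 = 15708 m³/day.

15700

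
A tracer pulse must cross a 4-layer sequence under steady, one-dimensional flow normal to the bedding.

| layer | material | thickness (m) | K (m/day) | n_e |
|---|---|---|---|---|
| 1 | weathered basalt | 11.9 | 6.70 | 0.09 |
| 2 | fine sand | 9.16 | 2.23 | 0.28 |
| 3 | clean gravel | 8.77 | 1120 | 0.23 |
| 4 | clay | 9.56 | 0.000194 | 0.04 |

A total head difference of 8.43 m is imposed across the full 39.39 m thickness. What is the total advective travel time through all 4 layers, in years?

With flow normal to the layers, continuity requires the same specific discharge q through every layer.
Σ(b_i/K_i) = 11.9/6.70 + 9.16/2.23 + 8.77/1120 + 9.56/0.000194 = 49284 d.
q = Δh / Σ(b_i/K_i) = 8.43 / 49284 = 0.0001710 m/day.
In each layer the seepage velocity is v_i = q/n_i, so the layer transit time is t_i = b_i·n_i / q:
  layer 1 (weathered basalt): t_1 = 11.9 × 0.09 / 0.0001710 = 6261 d
  layer 2 (fine sand): t_2 = 9.16 × 0.28 / 0.0001710 = 14995 d
  layer 3 (clean gravel): t_3 = 8.77 × 0.23 / 0.0001710 = 11793 d
  layer 4 (clay): t_4 = 9.56 × 0.04 / 0.0001710 = 2236 d
Total t = Σ t_i = 35284 days = 96.60 years.

96.6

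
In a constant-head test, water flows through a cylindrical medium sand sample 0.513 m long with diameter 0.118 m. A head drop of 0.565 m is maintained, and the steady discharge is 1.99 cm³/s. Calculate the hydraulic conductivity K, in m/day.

14.3

Cross-sectional area A = π·(d/2)² = π × (0.118/2)² = 0.01094 m².
Convert discharge: 1.99 cm³/s = 1.990e-06 m³/s.
Darcy's law rearranged: K = Q·L / (A·Δh) = 1.990e-06 × 0.513 / (0.01094 × 0.565) = 0.0001652 m/s = 14.28 m/day.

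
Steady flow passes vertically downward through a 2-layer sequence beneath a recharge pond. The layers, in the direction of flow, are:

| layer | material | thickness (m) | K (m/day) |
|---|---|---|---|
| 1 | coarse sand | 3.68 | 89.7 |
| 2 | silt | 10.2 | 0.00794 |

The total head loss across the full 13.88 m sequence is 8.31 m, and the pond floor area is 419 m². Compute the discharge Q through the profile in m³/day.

Flow is perpendicular to layering, so the layers act in series and the equivalent K is the thickness-weighted harmonic mean.
Total thickness L = 3.68 + 10.2 = 13.88 m.
Σ(b_i/K_i) = 3.68/89.7 + 10.2/0.00794 = 1285 d.
K_eq = L / Σ(b_i/K_i) = 13.88 / 1285 = 0.01080 m/day.
Q = K_eq · A · (Δh/L) = 0.01080 × 419 × (8.31/13.88) = 2.710 m³/day.

2.71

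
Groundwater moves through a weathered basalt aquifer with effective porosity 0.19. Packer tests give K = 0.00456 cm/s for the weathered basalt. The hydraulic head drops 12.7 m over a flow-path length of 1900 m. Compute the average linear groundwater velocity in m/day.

0.139

Convert K: 0.00456 cm/s × 864 = 3.940 m/day.
Hydraulic gradient i = Δh / L = 12.7 / 1900 = 0.006684.
Darcy flux q = K · i = 3.940 × 0.006684 = 0.02633 m/day.
Seepage velocity v = q / n_e = 0.02633 / 0.19 = 0.1386 m/day.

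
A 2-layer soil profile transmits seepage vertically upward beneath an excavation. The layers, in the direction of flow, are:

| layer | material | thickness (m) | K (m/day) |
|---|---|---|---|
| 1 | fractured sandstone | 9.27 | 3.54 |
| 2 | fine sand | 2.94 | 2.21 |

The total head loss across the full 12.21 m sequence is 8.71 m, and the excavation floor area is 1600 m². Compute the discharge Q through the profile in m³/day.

Flow is perpendicular to layering, so the layers act in series and the equivalent K is the thickness-weighted harmonic mean.
Total thickness L = 9.27 + 2.94 = 12.21 m.
Σ(b_i/K_i) = 9.27/3.54 + 2.94/2.21 = 3.949 d.
K_eq = L / Σ(b_i/K_i) = 12.21 / 3.949 = 3.092 m/day.
Q = K_eq · A · (Δh/L) = 3.092 × 1600 × (8.71/12.21) = 3529 m³/day.

3530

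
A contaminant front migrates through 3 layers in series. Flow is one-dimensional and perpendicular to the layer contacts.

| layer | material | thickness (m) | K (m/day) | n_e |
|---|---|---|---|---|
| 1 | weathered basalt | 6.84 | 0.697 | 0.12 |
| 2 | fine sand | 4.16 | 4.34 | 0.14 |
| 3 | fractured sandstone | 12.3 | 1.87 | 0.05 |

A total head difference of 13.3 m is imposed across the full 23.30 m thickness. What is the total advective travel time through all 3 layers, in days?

2.63

With flow normal to the layers, continuity requires the same specific discharge q through every layer.
Σ(b_i/K_i) = 6.84/0.697 + 4.16/4.34 + 12.3/1.87 = 17.35 d.
q = Δh / Σ(b_i/K_i) = 13.3 / 17.35 = 0.7666 m/day.
In each layer the seepage velocity is v_i = q/n_i, so the layer transit time is t_i = b_i·n_i / q:
  layer 1 (weathered basalt): t_1 = 6.84 × 0.12 / 0.7666 = 1.071 d
  layer 2 (fine sand): t_2 = 4.16 × 0.14 / 0.7666 = 0.7597 d
  layer 3 (fractured sandstone): t_3 = 12.3 × 0.05 / 0.7666 = 0.8023 d
Total t = Σ t_i = 2.633 days.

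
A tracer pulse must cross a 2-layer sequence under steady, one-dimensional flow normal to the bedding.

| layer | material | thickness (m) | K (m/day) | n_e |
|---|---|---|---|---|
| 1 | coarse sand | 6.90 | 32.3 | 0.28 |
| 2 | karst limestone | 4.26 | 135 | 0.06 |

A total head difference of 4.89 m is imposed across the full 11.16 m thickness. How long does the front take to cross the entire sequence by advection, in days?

With flow normal to the layers, continuity requires the same specific discharge q through every layer.
Σ(b_i/K_i) = 6.90/32.3 + 4.26/135 = 0.2452 d.
q = Δh / Σ(b_i/K_i) = 4.89 / 0.2452 = 19.94 m/day.
In each layer the seepage velocity is v_i = q/n_i, so the layer transit time is t_i = b_i·n_i / q:
  layer 1 (coarse sand): t_1 = 6.90 × 0.28 / 19.94 = 0.09687 d
  layer 2 (karst limestone): t_2 = 4.26 × 0.06 / 19.94 = 0.01282 d
Total t = Σ t_i = 0.1097 days.

0.110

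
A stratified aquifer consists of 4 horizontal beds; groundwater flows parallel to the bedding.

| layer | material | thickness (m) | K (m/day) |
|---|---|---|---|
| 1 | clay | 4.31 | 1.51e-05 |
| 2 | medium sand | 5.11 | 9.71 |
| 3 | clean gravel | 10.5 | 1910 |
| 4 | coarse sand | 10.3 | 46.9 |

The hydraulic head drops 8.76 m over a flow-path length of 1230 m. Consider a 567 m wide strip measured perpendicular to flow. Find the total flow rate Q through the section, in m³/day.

Flow is parallel to layering, so each bed carries its own Darcy discharge and the transmissivities add.
Σ(K_i·b_i) = 1.51e-05×4.31 + 9.71×5.11 + 1910×10.5 + 46.9×10.3 = 20588 m²/day.
Hydraulic gradient i = Δh / L = 8.76 / 1230 = 0.007122.
Q = Σ(K_i·b_i) · W · i = 20588 × 567 × 0.007122 = 83136 m³/day.

83100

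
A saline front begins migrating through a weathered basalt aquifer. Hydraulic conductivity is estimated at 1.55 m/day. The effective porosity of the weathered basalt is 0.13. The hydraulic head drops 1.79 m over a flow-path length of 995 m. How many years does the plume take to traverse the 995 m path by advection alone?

127

Hydraulic gradient i = Δh / L = 1.79 / 995 = 0.001799.
Darcy flux q = K · i = 1.550 × 0.001799 = 0.002788 m/day.
Seepage velocity v = q / n_e = 0.002788 / 0.13 = 0.02145 m/day.
Travel time t = L / v = 995 / 0.02145 = 46388 days = 127.0 years.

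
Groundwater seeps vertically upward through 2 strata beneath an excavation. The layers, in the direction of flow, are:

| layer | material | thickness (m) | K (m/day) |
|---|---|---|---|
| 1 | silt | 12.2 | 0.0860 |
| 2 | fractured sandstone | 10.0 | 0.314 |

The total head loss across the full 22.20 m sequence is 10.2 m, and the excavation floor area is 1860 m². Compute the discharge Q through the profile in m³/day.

109

Flow is perpendicular to layering, so the layers act in series and the equivalent K is the thickness-weighted harmonic mean.
Total thickness L = 12.2 + 10.0 = 22.20 m.
Σ(b_i/K_i) = 12.2/0.0860 + 10.0/0.314 = 173.7 d.
K_eq = L / Σ(b_i/K_i) = 22.20 / 173.7 = 0.1278 m/day.
Q = K_eq · A · (Δh/L) = 0.1278 × 1860 × (10.2/22.20) = 109.2 m³/day.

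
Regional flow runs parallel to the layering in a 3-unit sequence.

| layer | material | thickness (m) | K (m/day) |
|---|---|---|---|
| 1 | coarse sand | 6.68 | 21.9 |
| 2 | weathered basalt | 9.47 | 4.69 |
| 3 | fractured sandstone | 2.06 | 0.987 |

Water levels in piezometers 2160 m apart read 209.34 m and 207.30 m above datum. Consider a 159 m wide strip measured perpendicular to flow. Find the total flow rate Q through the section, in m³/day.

Flow is parallel to layering, so each bed carries its own Darcy discharge and the transmissivities add.
Σ(K_i·b_i) = 21.9×6.68 + 4.69×9.47 + 0.987×2.06 = 192.7 m²/day.
Hydraulic gradient i = (209.34 − 207.30) / 2160 = 2.04 / 2160 = 0.0009444.
Q = Σ(K_i·b_i) · W · i = 192.7 × 159 × 0.0009444 = 28.94 m³/day.

28.9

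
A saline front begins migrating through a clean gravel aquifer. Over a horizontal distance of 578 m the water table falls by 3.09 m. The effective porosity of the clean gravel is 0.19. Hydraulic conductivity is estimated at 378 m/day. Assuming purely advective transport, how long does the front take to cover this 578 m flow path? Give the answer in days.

54.3

Hydraulic gradient i = Δh / L = 3.09 / 578 = 0.005346.
Darcy flux q = K · i = 378.0 × 0.005346 = 2.021 m/day.
Seepage velocity v = q / n_e = 2.021 / 0.19 = 10.64 m/day.
Travel time t = L / v = 578 / 10.64 = 54.34 days.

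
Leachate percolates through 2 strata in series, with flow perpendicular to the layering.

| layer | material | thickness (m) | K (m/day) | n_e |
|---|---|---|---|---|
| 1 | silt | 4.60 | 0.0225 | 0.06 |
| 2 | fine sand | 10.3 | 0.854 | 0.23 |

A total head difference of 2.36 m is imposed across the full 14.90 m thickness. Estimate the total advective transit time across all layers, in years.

With flow normal to the layers, continuity requires the same specific discharge q through every layer.
Σ(b_i/K_i) = 4.60/0.0225 + 10.3/0.854 = 216.5 d.
q = Δh / Σ(b_i/K_i) = 2.36 / 216.5 = 0.01090 m/day.
In each layer the seepage velocity is v_i = q/n_i, so the layer transit time is t_i = b_i·n_i / q:
  layer 1 (silt): t_1 = 4.60 × 0.06 / 0.01090 = 25.32 d
  layer 2 (fine sand): t_2 = 10.3 × 0.23 / 0.01090 = 217.3 d
Total t = Σ t_i = 242.7 days = 0.6643 years.

0.664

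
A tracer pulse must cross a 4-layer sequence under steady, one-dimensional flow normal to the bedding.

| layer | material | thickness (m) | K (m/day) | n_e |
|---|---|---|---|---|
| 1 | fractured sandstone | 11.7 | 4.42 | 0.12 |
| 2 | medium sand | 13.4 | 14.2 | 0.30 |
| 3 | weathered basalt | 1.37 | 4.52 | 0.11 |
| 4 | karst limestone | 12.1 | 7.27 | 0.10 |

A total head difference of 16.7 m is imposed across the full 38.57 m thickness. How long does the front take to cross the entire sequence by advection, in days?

With flow normal to the layers, continuity requires the same specific discharge q through every layer.
Σ(b_i/K_i) = 11.7/4.42 + 13.4/14.2 + 1.37/4.52 + 12.1/7.27 = 5.558 d.
q = Δh / Σ(b_i/K_i) = 16.7 / 5.558 = 3.005 m/day.
In each layer the seepage velocity is v_i = q/n_i, so the layer transit time is t_i = b_i·n_i / q:
  layer 1 (fractured sandstone): t_1 = 11.7 × 0.12 / 3.005 = 0.4673 d
  layer 2 (medium sand): t_2 = 13.4 × 0.30 / 3.005 = 1.338 d
  layer 3 (weathered basalt): t_3 = 1.37 × 0.11 / 3.005 = 0.05016 d
  layer 4 (karst limestone): t_4 = 12.1 × 0.10 / 3.005 = 0.4027 d
Total t = Σ t_i = 2.258 days.

2.26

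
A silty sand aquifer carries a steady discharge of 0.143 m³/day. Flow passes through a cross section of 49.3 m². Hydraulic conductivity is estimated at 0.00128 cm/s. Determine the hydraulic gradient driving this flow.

0.00262

Convert K: 0.00128 cm/s × 864 = 1.106 m/day.
From Q = K·A·i, i = Q / (K·A) = 0.143 / (1.106 × 49.30) = 0.002623.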